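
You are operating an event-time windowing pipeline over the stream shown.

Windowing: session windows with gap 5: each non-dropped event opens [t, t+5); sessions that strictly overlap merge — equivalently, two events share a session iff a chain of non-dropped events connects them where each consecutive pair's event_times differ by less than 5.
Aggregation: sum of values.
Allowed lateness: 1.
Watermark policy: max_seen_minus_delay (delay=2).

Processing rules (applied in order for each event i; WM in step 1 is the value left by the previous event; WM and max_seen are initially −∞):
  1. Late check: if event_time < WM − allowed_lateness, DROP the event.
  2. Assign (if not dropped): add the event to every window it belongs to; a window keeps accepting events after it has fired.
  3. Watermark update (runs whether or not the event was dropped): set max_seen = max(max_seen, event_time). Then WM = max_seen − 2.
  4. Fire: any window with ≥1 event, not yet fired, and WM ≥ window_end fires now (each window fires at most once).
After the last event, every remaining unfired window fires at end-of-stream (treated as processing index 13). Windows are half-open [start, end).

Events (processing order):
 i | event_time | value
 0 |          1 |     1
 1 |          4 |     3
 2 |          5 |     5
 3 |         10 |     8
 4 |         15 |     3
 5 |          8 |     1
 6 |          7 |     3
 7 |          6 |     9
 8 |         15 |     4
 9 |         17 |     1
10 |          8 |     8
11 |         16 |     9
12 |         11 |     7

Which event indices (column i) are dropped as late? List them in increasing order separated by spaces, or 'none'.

i=0 t=1 v=1: → [1,6); WM=-1
i=1 t=4 v=3: → [1,9); WM=2
i=2 t=5 v=5: → [1,10); WM=3
i=3 t=10 v=8: → [10,15); WM=8
i=4 t=15 v=3: → [15,20); WM=13
i=5 t=8 v=1: DROP (t<13-1); WM=13
i=6 t=7 v=3: DROP (t<13-1); WM=13
i=7 t=6 v=9: DROP (t<13-1); WM=13
i=8 t=15 v=4: → [15,20); WM=13
i=9 t=17 v=1: → [15,22); WM=15
i=10 t=8 v=8: DROP (t<15-1); WM=15
i=11 t=16 v=9: → [15,22); WM=15
i=12 t=11 v=7: DROP (t<15-1); WM=15

5 6 7 10 12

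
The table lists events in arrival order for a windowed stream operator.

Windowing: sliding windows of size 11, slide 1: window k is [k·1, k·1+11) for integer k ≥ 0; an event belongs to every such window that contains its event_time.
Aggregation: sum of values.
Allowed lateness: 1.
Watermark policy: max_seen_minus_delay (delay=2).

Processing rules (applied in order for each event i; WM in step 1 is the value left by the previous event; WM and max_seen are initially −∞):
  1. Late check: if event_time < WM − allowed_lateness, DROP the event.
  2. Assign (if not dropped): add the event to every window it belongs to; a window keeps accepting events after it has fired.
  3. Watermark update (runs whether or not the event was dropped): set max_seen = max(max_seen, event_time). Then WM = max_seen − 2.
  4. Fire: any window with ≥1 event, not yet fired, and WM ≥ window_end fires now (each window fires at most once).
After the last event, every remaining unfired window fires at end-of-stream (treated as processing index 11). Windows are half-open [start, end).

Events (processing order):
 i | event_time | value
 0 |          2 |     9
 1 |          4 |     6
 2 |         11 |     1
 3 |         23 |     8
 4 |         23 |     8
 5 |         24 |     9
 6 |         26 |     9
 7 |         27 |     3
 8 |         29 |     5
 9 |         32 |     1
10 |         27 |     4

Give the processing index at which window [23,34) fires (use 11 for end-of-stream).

11

i=0 t=2 v=9: → [2,13),[1,12),[0,11); WM=0
i=1 t=4 v=6: → [4,15),[3,14),[2,13),[1,12),[0,11); WM=2
i=2 t=11 v=1: → [11,22),[10,21),[9,20),[8,19),[7,18),[6,17),[5,16),[4,15),[3,14),[2,13),[1,12); WM=9
i=3 t=23 v=8: → [23,34),[22,33),[21,32),[20,31),[19,30),[18,29),[17,28),[16,27),[15,26),[14,25),[13,24); WM=21; [0,11) fires=15 [1,12) fires=16 [2,13) fires=16 [3,14) fires=7 [4,15) fires=7 [5,16) fires=1 [6,17) fires=1 [7,18) fires=1 [8,19) fires=1 [9,20) fires=1 [10,21) fires=1
i=4 t=23 v=8: → [23,34),[22,33),[21,32),[20,31),[19,30),[18,29),[17,28),[16,27),[15,26),[14,25),[13,24); WM=21
i=5 t=24 v=9: → [24,35),[23,34),[22,33),[21,32),[20,31),[19,30),[18,29),[17,28),[16,27),[15,26),[14,25); WM=22; [11,22) fires=1
i=6 t=26 v=9: → [26,37),[25,36),[24,35),[23,34),[22,33),[21,32),[20,31),[19,30),[18,29),[17,28),[16,27); WM=24; [13,24) fires=16
i=7 t=27 v=3: → [27,38),[26,37),[25,36),[24,35),[23,34),[22,33),[21,32),[20,31),[19,30),[18,29),[17,28); WM=25; [14,25) fires=25
i=8 t=29 v=5: → [29,40),[28,39),[27,38),[26,37),[25,36),[24,35),[23,34),[22,33),[21,32),[20,31),[19,30); WM=27; [15,26) fires=25 [16,27) fires=34
i=9 t=32 v=1: → [32,43),[31,42),[30,41),[29,40),[28,39),[27,38),[26,37),[25,36),[24,35),[23,34),[22,33); WM=30; [17,28) fires=37 [18,29) fires=37 [19,30) fires=42
i=10 t=27 v=4: DROP (t<30-1); WM=30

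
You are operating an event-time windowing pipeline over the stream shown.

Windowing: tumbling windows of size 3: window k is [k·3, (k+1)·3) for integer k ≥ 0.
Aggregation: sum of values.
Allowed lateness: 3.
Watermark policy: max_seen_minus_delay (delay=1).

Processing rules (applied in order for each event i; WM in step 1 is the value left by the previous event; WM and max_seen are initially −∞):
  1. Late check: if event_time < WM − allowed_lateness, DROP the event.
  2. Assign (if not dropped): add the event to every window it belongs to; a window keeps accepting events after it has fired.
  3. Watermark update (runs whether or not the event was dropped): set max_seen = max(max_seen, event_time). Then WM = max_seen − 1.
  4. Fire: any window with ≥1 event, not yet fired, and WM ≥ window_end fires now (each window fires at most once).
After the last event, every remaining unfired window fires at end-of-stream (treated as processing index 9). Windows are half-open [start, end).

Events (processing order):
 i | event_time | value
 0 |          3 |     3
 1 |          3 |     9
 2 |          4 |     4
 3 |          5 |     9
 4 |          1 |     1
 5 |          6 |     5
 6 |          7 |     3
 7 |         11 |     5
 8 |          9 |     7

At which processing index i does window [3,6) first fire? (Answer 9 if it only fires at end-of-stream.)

i=0 t=3 v=3: → [3,6); WM=2
i=1 t=3 v=9: → [3,6); WM=2
i=2 t=4 v=4: → [3,6); WM=3
i=3 t=5 v=9: → [3,6); WM=4
i=4 t=1 v=1: → [0,3); WM=4; [0,3) fires=1
i=5 t=6 v=5: → [6,9); WM=5
i=6 t=7 v=3: → [6,9); WM=6; [3,6) fires=25
i=7 t=11 v=5: → [9,12); WM=10; [6,9) fires=8
i=8 t=9 v=7: → [9,12); WM=10

6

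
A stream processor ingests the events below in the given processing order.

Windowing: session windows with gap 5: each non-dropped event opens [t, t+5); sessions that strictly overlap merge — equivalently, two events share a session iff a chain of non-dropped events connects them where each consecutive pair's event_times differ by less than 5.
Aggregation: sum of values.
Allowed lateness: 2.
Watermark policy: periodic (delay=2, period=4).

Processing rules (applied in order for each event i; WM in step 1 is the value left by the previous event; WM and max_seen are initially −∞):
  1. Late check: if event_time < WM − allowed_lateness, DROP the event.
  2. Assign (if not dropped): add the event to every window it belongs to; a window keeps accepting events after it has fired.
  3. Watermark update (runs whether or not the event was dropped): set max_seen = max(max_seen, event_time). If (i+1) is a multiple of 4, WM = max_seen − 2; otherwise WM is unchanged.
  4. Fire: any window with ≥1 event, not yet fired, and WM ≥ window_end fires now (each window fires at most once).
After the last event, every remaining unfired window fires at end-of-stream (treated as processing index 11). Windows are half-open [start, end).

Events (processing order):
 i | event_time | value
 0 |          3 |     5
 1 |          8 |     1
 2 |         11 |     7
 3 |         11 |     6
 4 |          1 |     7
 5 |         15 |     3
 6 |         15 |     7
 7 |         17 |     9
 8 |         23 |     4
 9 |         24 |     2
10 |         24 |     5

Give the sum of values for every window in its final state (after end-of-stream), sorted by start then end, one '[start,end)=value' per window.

[3,8)=5 [8,22)=33 [23,29)=11

i=0 t=3 v=5: → [3,8); WM=−∞
i=1 t=8 v=1: → [8,13); WM=−∞
i=2 t=11 v=7: → [8,16); WM=−∞
i=3 t=11 v=6: → [8,16); WM=9
i=4 t=1 v=7: DROP (t<9-2); WM=9
i=5 t=15 v=3: → [8,20); WM=9
i=6 t=15 v=7: → [8,20); WM=9
i=7 t=17 v=9: → [8,22); WM=15
i=8 t=23 v=4: → [23,28); WM=15
i=9 t=24 v=2: → [23,29); WM=15
i=10 t=24 v=5: → [23,29); WM=15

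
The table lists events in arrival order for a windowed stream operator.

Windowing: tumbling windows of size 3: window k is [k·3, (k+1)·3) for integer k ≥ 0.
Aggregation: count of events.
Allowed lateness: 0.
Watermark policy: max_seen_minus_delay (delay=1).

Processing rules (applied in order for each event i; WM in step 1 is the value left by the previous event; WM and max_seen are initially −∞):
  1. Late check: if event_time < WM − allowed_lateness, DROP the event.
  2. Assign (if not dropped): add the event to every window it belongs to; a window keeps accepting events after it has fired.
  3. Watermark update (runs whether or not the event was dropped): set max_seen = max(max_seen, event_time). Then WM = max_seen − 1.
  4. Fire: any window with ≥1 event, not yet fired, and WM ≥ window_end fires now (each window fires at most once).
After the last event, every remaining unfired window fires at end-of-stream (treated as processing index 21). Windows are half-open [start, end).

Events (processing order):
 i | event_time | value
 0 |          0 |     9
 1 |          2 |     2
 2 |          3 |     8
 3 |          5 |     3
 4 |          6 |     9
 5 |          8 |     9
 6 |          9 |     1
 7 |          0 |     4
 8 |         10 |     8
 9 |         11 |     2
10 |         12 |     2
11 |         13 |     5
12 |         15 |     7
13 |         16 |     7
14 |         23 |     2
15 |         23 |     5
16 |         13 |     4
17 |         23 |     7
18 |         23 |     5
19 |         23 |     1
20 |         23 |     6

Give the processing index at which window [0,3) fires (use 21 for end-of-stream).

i=0 t=0 v=9: → [0,3); WM=-1
i=1 t=2 v=2: → [0,3); WM=1
i=2 t=3 v=8: → [3,6); WM=2
i=3 t=5 v=3: → [3,6); WM=4; [0,3) fires=2
i=4 t=6 v=9: → [6,9); WM=5
i=5 t=8 v=9: → [6,9); WM=7; [3,6) fires=2
i=6 t=9 v=1: → [9,12); WM=8
i=7 t=0 v=4: DROP (t<8-0); WM=8
i=8 t=10 v=8: → [9,12); WM=9; [6,9) fires=2
i=9 t=11 v=2: → [9,12); WM=10
i=10 t=12 v=2: → [12,15); WM=11
i=11 t=13 v=5: → [12,15); WM=12; [9,12) fires=3
i=12 t=15 v=7: → [15,18); WM=14
i=13 t=16 v=7: → [15,18); WM=15; [12,15) fires=2
i=14 t=23 v=2: → [21,24); WM=22; [15,18) fires=2
i=15 t=23 v=5: → [21,24); WM=22
i=16 t=13 v=4: DROP (t<22-0); WM=22
i=17 t=23 v=7: → [21,24); WM=22
i=18 t=23 v=5: → [21,24); WM=22
i=19 t=23 v=1: → [21,24); WM=22
i=20 t=23 v=6: → [21,24); WM=22

3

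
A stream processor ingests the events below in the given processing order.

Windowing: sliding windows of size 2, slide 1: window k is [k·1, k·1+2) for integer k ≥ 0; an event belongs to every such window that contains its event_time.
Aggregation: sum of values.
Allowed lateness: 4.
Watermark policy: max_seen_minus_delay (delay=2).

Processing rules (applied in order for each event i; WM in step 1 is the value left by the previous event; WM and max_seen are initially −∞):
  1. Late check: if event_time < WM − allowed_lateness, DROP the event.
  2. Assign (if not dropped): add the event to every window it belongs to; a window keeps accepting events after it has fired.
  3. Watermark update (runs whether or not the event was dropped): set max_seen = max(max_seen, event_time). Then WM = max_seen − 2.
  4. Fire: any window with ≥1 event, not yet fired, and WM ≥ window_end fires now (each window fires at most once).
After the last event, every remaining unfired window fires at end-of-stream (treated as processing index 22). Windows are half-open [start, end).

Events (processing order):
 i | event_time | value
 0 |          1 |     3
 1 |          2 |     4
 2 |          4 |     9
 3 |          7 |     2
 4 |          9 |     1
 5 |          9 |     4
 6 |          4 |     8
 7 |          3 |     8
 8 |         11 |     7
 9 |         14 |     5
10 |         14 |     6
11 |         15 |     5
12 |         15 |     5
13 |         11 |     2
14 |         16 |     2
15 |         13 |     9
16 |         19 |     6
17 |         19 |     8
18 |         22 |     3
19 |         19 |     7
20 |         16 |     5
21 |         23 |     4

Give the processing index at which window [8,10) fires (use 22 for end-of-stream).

9

i=0 t=1 v=3: → [1,3),[0,2); WM=-1
i=1 t=2 v=4: → [2,4),[1,3); WM=0
i=2 t=4 v=9: → [4,6),[3,5); WM=2; [0,2) fires=3
i=3 t=7 v=2: → [7,9),[6,8); WM=5; [1,3) fires=7 [2,4) fires=4 [3,5) fires=9
i=4 t=9 v=1: → [9,11),[8,10); WM=7; [4,6) fires=9
i=5 t=9 v=4: → [9,11),[8,10); WM=7
i=6 t=4 v=8: → [4,6),[3,5); WM=7
i=7 t=3 v=8: → [3,5),[2,4); WM=7
i=8 t=11 v=7: → [11,13),[10,12); WM=9; [6,8) fires=2 [7,9) fires=2
i=9 t=14 v=5: → [14,16),[13,15); WM=12; [8,10) fires=5 [9,11) fires=5 [10,12) fires=7
i=10 t=14 v=6: → [14,16),[13,15); WM=12
i=11 t=15 v=5: → [15,17),[14,16); WM=13; [11,13) fires=7
i=12 t=15 v=5: → [15,17),[14,16); WM=13
i=13 t=11 v=2: → [11,13),[10,12); WM=13
i=14 t=16 v=2: → [16,18),[15,17); WM=14
i=15 t=13 v=9: → [13,15),[12,14); WM=14; [12,14) fires=9
i=16 t=19 v=6: → [19,21),[18,20); WM=17; [13,15) fires=20 [14,16) fires=21 [15,17) fires=12
i=17 t=19 v=8: → [19,21),[18,20); WM=17
i=18 t=22 v=3: → [22,24),[21,23); WM=20; [16,18) fires=2 [18,20) fires=14
i=19 t=19 v=7: → [19,21),[18,20); WM=20
i=20 t=16 v=5: → [16,18),[15,17); WM=20
i=21 t=23 v=4: → [23,25),[22,24); WM=21; [19,21) fires=21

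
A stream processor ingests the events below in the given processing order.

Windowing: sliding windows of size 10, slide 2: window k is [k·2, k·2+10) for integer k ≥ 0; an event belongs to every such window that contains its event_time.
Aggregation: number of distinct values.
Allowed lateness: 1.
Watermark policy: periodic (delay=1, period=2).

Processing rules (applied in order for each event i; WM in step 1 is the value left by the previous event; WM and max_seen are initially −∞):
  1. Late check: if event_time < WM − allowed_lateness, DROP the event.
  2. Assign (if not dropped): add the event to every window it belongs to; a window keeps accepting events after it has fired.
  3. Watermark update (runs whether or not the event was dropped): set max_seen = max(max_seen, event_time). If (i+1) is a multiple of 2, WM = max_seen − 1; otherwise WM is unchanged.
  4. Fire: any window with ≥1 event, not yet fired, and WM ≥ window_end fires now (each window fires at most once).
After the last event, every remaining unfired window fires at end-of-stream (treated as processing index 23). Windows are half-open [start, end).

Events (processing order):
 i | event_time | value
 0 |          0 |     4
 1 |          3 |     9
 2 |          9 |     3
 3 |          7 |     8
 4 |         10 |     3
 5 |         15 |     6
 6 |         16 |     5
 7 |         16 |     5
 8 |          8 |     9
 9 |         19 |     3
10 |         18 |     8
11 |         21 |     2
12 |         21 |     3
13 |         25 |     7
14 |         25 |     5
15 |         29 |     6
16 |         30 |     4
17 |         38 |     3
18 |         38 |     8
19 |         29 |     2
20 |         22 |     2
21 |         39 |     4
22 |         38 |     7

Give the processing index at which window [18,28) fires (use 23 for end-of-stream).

i=0 t=0 v=4: → [0,10); WM=−∞
i=1 t=3 v=9: → [2,12),[0,10); WM=2
i=2 t=9 v=3: → [8,18),[6,16),[4,14),[2,12),[0,10); WM=2
i=3 t=7 v=8: → [6,16),[4,14),[2,12),[0,10); WM=8
i=4 t=10 v=3: → [10,20),[8,18),[6,16),[4,14),[2,12); WM=8
i=5 t=15 v=6: → [14,24),[12,22),[10,20),[8,18),[6,16); WM=14; [0,10) fires=4 [2,12) fires=3 [4,14) fires=2
i=6 t=16 v=5: → [16,26),[14,24),[12,22),[10,20),[8,18); WM=14
i=7 t=16 v=5: → [16,26),[14,24),[12,22),[10,20),[8,18); WM=15
i=8 t=8 v=9: DROP (t<15-1); WM=15
i=9 t=19 v=3: → [18,28),[16,26),[14,24),[12,22),[10,20); WM=18; [6,16) fires=3 [8,18) fires=3
i=10 t=18 v=8: → [18,28),[16,26),[14,24),[12,22),[10,20); WM=18
i=11 t=21 v=2: → [20,30),[18,28),[16,26),[14,24),[12,22); WM=20; [10,20) fires=4
i=12 t=21 v=3: → [20,30),[18,28),[16,26),[14,24),[12,22); WM=20
i=13 t=25 v=7: → [24,34),[22,32),[20,30),[18,28),[16,26); WM=24; [12,22) fires=5 [14,24) fires=5
i=14 t=25 v=5: → [24,34),[22,32),[20,30),[18,28),[16,26); WM=24
i=15 t=29 v=6: → [28,38),[26,36),[24,34),[22,32),[20,30); WM=28; [16,26) fires=5 [18,28) fires=5
i=16 t=30 v=4: → [30,40),[28,38),[26,36),[24,34),[22,32); WM=28
i=17 t=38 v=3: → [38,48),[36,46),[34,44),[32,42),[30,40); WM=37; [20,30) fires=5 [22,32) fires=4 [24,34) fires=4 [26,36) fires=2
i=18 t=38 v=8: → [38,48),[36,46),[34,44),[32,42),[30,40); WM=37
i=19 t=29 v=2: DROP (t<37-1); WM=37
i=20 t=22 v=2: DROP (t<37-1); WM=37
i=21 t=39 v=4: → [38,48),[36,46),[34,44),[32,42),[30,40); WM=38; [28,38) fires=2
i=22 t=38 v=7: → [38,48),[36,46),[34,44),[32,42),[30,40); WM=38

15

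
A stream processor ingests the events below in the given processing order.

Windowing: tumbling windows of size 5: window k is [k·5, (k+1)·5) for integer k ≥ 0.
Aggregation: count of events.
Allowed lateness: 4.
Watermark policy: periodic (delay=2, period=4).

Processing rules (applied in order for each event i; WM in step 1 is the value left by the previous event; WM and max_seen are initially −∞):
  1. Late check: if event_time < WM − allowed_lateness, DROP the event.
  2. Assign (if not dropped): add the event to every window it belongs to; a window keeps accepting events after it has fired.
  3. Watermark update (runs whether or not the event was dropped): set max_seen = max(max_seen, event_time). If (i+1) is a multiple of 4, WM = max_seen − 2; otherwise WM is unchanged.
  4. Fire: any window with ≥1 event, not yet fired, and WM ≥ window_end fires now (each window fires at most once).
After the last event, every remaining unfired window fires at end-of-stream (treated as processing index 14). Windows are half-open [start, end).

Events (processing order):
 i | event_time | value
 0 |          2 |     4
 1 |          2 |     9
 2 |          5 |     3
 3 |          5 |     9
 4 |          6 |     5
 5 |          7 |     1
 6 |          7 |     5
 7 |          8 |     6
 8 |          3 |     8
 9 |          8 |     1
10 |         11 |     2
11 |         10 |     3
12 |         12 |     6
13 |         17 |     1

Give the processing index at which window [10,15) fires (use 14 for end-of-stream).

14

i=0 t=2 v=4: → [0,5); WM=−∞
i=1 t=2 v=9: → [0,5); WM=−∞
i=2 t=5 v=3: → [5,10); WM=−∞
i=3 t=5 v=9: → [5,10); WM=3
i=4 t=6 v=5: → [5,10); WM=3
i=5 t=7 v=1: → [5,10); WM=3
i=6 t=7 v=5: → [5,10); WM=3
i=7 t=8 v=6: → [5,10); WM=6; [0,5) fires=2
i=8 t=3 v=8: → [0,5); WM=6
i=9 t=8 v=1: → [5,10); WM=6
i=10 t=11 v=2: → [10,15); WM=6
i=11 t=10 v=3: → [10,15); WM=9
i=12 t=12 v=6: → [10,15); WM=9
i=13 t=17 v=1: → [15,20); WM=9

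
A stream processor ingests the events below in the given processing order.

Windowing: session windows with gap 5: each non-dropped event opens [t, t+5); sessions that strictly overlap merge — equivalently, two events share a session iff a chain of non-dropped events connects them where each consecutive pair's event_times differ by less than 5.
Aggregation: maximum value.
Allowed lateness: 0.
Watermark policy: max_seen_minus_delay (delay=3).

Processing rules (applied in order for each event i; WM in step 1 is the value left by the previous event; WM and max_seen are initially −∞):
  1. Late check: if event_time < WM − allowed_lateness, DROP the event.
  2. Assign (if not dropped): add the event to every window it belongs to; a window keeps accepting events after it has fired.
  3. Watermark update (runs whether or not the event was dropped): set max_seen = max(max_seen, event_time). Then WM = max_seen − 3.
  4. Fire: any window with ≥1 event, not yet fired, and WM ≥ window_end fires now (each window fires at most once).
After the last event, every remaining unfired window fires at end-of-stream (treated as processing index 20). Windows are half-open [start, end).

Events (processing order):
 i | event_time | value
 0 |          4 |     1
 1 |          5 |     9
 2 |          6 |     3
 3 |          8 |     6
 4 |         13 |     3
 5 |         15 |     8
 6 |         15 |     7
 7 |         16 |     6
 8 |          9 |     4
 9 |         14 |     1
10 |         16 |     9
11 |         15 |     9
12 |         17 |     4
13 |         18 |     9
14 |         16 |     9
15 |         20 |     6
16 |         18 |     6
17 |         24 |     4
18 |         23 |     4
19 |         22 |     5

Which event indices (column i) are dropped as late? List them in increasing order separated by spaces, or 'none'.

i=0 t=4 v=1: → [4,9); WM=1
i=1 t=5 v=9: → [4,10); WM=2
i=2 t=6 v=3: → [4,11); WM=3
i=3 t=8 v=6: → [4,13); WM=5
i=4 t=13 v=3: → [13,18); WM=10
i=5 t=15 v=8: → [13,20); WM=12
i=6 t=15 v=7: → [13,20); WM=12
i=7 t=16 v=6: → [13,21); WM=13
i=8 t=9 v=4: DROP (t<13-0); WM=13
i=9 t=14 v=1: → [13,21); WM=13
i=10 t=16 v=9: → [13,21); WM=13
i=11 t=15 v=9: → [13,21); WM=13
i=12 t=17 v=4: → [13,22); WM=14
i=13 t=18 v=9: → [13,23); WM=15
i=14 t=16 v=9: → [13,23); WM=15
i=15 t=20 v=6: → [13,25); WM=17
i=16 t=18 v=6: → [13,25); WM=17
i=17 t=24 v=4: → [13,29); WM=21
i=18 t=23 v=4: → [13,29); WM=21
i=19 t=22 v=5: → [13,29); WM=21

8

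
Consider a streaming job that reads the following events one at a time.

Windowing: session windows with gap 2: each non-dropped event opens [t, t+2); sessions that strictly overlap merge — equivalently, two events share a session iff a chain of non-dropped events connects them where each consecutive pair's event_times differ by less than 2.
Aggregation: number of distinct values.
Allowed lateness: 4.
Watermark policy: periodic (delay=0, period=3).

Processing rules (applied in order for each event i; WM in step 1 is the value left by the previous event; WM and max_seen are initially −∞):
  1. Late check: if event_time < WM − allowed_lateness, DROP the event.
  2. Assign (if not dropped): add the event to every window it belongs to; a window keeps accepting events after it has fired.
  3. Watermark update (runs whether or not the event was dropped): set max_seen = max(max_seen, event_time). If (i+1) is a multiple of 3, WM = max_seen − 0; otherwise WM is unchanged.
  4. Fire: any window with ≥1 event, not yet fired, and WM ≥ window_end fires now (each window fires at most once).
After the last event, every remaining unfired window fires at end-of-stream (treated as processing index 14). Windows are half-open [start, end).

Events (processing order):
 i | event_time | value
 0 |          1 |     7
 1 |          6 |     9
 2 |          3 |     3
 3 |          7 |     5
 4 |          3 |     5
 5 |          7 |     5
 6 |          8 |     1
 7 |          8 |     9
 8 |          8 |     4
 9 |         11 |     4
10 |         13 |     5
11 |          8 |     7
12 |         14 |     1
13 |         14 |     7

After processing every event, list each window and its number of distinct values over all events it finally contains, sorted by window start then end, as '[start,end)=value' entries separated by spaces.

i=0 t=1 v=7: → [1,3); WM=−∞
i=1 t=6 v=9: → [6,8); WM=−∞
i=2 t=3 v=3: → [3,5); WM=6
i=3 t=7 v=5: → [6,9); WM=6
i=4 t=3 v=5: → [3,5); WM=6
i=5 t=7 v=5: → [6,9); WM=7
i=6 t=8 v=1: → [6,10); WM=7
i=7 t=8 v=9: → [6,10); WM=7
i=8 t=8 v=4: → [6,10); WM=8
i=9 t=11 v=4: → [11,13); WM=8
i=10 t=13 v=5: → [13,15); WM=8
i=11 t=8 v=7: → [6,10); WM=13
i=12 t=14 v=1: → [13,16); WM=13
i=13 t=14 v=7: → [13,16); WM=13

[1,3)=1 [3,5)=2 [6,10)=5 [11,13)=1 [13,16)=3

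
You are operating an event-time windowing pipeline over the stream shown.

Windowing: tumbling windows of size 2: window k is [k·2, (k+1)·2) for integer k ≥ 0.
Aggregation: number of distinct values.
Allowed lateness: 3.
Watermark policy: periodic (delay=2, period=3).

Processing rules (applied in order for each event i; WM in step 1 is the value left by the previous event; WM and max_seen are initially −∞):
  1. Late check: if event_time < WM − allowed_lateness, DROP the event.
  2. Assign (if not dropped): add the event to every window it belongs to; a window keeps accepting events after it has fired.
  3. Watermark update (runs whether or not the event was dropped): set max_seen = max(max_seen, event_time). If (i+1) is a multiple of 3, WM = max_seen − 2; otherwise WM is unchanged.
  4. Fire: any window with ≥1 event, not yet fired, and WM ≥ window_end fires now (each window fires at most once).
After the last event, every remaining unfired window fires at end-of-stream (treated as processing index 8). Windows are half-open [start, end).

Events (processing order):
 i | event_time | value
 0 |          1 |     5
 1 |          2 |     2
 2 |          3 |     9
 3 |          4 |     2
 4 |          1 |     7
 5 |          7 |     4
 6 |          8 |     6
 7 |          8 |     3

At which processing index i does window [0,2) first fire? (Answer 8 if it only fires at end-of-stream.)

i=0 t=1 v=5: → [0,2); WM=−∞
i=1 t=2 v=2: → [2,4); WM=−∞
i=2 t=3 v=9: → [2,4); WM=1
i=3 t=4 v=2: → [4,6); WM=1
i=4 t=1 v=7: → [0,2); WM=1
i=5 t=7 v=4: → [6,8); WM=5; [0,2) fires=2 [2,4) fires=2
i=6 t=8 v=6: → [8,10); WM=5
i=7 t=8 v=3: → [8,10); WM=5

5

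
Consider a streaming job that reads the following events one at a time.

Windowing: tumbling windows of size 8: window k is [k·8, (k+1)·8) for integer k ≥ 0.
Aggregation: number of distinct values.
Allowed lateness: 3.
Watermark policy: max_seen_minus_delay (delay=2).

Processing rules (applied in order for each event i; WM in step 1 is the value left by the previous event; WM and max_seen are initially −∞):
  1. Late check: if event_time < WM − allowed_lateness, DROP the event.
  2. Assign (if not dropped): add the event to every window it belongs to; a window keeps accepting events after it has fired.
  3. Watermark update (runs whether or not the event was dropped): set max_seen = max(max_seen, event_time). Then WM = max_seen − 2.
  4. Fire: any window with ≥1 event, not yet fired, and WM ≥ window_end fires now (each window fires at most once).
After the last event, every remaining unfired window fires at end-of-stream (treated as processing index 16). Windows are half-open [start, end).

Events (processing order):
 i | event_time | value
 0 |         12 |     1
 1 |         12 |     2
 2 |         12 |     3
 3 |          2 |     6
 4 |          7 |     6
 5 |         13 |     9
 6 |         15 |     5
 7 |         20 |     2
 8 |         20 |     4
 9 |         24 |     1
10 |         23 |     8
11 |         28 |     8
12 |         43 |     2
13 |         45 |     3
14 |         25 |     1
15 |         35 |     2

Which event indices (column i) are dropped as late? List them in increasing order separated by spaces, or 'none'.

i=0 t=12 v=1: → [8,16); WM=10
i=1 t=12 v=2: → [8,16); WM=10
i=2 t=12 v=3: → [8,16); WM=10
i=3 t=2 v=6: DROP (t<10-3); WM=10
i=4 t=7 v=6: → [0,8); WM=10; [0,8) fires=1
i=5 t=13 v=9: → [8,16); WM=11
i=6 t=15 v=5: → [8,16); WM=13
i=7 t=20 v=2: → [16,24); WM=18; [8,16) fires=5
i=8 t=20 v=4: → [16,24); WM=18
i=9 t=24 v=1: → [24,32); WM=22
i=10 t=23 v=8: → [16,24); WM=22
i=11 t=28 v=8: → [24,32); WM=26; [16,24) fires=3
i=12 t=43 v=2: → [40,48); WM=41; [24,32) fires=2
i=13 t=45 v=3: → [40,48); WM=43
i=14 t=25 v=1: DROP (t<43-3); WM=43
i=15 t=35 v=2: DROP (t<43-3); WM=43

3 14 15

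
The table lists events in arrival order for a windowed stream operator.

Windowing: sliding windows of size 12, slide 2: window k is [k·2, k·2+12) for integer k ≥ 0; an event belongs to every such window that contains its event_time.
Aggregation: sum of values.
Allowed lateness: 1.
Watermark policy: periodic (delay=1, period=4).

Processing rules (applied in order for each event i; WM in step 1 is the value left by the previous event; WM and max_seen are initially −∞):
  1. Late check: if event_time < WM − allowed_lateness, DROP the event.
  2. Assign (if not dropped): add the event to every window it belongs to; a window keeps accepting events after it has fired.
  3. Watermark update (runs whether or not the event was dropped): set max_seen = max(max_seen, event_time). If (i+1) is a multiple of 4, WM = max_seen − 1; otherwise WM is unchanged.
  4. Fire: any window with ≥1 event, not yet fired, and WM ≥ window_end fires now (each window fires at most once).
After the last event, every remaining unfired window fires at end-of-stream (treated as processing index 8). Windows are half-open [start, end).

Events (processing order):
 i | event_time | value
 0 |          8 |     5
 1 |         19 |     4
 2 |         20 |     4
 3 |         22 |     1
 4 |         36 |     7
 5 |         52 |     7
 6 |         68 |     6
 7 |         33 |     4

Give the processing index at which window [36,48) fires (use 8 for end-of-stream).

7

i=0 t=8 v=5: → [8,20),[6,18),[4,16),[2,14),[0,12); WM=−∞
i=1 t=19 v=4: → [18,30),[16,28),[14,26),[12,24),[10,22),[8,20); WM=−∞
i=2 t=20 v=4: → [20,32),[18,30),[16,28),[14,26),[12,24),[10,22); WM=−∞
i=3 t=22 v=1: → [22,34),[20,32),[18,30),[16,28),[14,26),[12,24); WM=21; [0,12) fires=5 [2,14) fires=5 [4,16) fires=5 [6,18) fires=5 [8,20) fires=9
i=4 t=36 v=7: → [36,48),[34,46),[32,44),[30,42),[28,40),[26,38); WM=21
i=5 t=52 v=7: → [52,64),[50,62),[48,60),[46,58),[44,56),[42,54); WM=21
i=6 t=68 v=6: → [68,80),[66,78),[64,76),[62,74),[60,72),[58,70); WM=21
i=7 t=33 v=4: → [32,44),[30,42),[28,40),[26,38),[24,36),[22,34); WM=67; [10,22) fires=8 [12,24) fires=9 [14,26) fires=9 [16,28) fires=9 [18,30) fires=9 [20,32) fires=5 [22,34) fires=5 [24,36) fires=4 [26,38) fires=11 [28,40) fires=11 [30,42) fires=11 [32,44) fires=11 [34,46) fires=7 [36,48) fires=7 [42,54) fires=7 [44,56) fires=7 [46,58) fires=7 [48,60) fires=7 [50,62) fires=7 [52,64) fires=7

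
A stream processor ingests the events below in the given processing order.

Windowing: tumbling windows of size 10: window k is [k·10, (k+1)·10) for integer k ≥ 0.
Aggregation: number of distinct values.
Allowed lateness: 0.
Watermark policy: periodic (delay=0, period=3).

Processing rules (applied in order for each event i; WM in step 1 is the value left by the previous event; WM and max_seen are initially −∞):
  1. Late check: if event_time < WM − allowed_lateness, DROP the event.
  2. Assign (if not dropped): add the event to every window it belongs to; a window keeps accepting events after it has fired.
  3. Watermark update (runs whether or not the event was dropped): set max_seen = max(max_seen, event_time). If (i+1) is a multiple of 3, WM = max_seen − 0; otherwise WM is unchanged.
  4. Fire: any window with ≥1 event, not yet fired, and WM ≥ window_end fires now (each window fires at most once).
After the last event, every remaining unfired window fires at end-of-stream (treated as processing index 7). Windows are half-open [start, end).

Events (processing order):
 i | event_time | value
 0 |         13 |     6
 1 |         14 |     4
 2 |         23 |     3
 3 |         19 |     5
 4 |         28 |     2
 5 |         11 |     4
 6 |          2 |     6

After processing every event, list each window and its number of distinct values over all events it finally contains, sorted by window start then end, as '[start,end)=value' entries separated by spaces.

[10,20)=2 [20,30)=2

i=0 t=13 v=6: → [10,20); WM=−∞
i=1 t=14 v=4: → [10,20); WM=−∞
i=2 t=23 v=3: → [20,30); WM=23; [10,20) fires=2
i=3 t=19 v=5: DROP (t<23-0); WM=23
i=4 t=28 v=2: → [20,30); WM=23
i=5 t=11 v=4: DROP (t<23-0); WM=28
i=6 t=2 v=6: DROP (t<28-0); WM=28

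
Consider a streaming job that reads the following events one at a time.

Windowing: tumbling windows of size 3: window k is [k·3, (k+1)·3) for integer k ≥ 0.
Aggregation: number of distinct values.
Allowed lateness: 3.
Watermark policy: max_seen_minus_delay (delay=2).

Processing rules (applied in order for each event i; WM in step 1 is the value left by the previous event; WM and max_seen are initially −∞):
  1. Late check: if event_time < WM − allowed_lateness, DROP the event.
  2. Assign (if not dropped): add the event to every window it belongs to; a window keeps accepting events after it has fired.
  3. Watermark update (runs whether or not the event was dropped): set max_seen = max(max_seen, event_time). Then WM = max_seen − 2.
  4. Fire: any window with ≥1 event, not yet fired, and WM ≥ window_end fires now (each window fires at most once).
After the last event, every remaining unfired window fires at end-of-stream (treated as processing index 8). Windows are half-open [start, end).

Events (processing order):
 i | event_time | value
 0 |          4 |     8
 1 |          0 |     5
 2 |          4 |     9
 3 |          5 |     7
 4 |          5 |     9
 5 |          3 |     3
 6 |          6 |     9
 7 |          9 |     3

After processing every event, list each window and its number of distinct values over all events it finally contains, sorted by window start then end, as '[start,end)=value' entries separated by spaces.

i=0 t=4 v=8: → [3,6); WM=2
i=1 t=0 v=5: → [0,3); WM=2
i=2 t=4 v=9: → [3,6); WM=2
i=3 t=5 v=7: → [3,6); WM=3; [0,3) fires=1
i=4 t=5 v=9: → [3,6); WM=3
i=5 t=3 v=3: → [3,6); WM=3
i=6 t=6 v=9: → [6,9); WM=4
i=7 t=9 v=3: → [9,12); WM=7; [3,6) fires=4

[0,3)=1 [3,6)=4 [6,9)=1 [9,12)=1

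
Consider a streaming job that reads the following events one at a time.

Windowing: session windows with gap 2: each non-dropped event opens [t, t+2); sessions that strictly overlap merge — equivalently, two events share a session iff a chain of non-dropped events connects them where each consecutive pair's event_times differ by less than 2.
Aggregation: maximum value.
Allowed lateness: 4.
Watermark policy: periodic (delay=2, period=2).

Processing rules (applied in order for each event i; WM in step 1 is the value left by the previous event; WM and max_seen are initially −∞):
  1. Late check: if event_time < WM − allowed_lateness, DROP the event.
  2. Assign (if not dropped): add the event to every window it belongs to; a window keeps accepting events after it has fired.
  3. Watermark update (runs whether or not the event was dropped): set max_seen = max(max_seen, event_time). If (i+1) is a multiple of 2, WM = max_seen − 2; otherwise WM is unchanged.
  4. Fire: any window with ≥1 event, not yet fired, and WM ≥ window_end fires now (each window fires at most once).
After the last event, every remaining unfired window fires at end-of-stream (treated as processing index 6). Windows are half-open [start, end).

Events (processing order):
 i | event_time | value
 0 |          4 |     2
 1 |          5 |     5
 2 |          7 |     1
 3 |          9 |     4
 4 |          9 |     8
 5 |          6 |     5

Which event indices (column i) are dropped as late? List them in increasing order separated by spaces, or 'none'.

none

i=0 t=4 v=2: → [4,6); WM=−∞
i=1 t=5 v=5: → [4,7); WM=3
i=2 t=7 v=1: → [7,9); WM=3
i=3 t=9 v=4: → [9,11); WM=7
i=4 t=9 v=8: → [9,11); WM=7
i=5 t=6 v=5: → [4,9); WM=7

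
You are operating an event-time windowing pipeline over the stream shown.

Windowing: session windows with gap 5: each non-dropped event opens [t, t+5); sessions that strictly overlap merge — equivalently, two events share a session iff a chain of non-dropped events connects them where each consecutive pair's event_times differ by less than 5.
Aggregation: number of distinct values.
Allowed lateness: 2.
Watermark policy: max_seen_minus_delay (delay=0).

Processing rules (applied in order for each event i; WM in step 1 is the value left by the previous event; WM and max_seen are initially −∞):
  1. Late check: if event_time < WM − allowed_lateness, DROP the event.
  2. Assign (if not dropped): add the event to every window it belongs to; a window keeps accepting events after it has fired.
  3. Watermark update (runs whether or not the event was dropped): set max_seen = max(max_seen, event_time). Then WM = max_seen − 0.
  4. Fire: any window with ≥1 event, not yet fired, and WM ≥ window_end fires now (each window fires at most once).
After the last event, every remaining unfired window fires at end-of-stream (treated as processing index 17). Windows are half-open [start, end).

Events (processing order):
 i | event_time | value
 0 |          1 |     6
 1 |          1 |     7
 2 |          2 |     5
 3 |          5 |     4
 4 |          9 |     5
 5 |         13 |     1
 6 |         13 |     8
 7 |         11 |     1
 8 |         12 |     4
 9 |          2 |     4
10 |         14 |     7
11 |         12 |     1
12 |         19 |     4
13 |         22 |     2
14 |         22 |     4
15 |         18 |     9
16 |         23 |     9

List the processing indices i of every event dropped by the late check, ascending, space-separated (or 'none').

9 15

i=0 t=1 v=6: → [1,6); WM=1
i=1 t=1 v=7: → [1,6); WM=1
i=2 t=2 v=5: → [1,7); WM=2
i=3 t=5 v=4: → [1,10); WM=5
i=4 t=9 v=5: → [1,14); WM=9
i=5 t=13 v=1: → [1,18); WM=13
i=6 t=13 v=8: → [1,18); WM=13
i=7 t=11 v=1: → [1,18); WM=13
i=8 t=12 v=4: → [1,18); WM=13
i=9 t=2 v=4: DROP (t<13-2); WM=13
i=10 t=14 v=7: → [1,19); WM=14
i=11 t=12 v=1: → [1,19); WM=14
i=12 t=19 v=4: → [19,24); WM=19
i=13 t=22 v=2: → [19,27); WM=22
i=14 t=22 v=4: → [19,27); WM=22
i=15 t=18 v=9: DROP (t<22-2); WM=22
i=16 t=23 v=9: → [19,28); WM=23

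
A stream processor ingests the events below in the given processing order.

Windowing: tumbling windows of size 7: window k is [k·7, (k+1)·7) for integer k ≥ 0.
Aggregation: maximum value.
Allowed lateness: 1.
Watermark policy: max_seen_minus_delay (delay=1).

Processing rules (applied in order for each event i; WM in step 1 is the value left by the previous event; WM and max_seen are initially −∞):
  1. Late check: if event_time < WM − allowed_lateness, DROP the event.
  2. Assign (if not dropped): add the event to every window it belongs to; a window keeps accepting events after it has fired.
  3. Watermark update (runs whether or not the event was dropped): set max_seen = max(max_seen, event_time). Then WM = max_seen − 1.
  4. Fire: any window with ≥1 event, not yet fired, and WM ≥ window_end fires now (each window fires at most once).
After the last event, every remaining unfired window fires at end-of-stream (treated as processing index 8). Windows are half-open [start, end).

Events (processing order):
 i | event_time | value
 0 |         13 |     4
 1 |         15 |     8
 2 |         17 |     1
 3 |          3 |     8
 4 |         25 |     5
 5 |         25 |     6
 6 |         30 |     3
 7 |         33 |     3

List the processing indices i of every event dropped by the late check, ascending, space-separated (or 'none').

3

i=0 t=13 v=4: → [7,14); WM=12
i=1 t=15 v=8: → [14,21); WM=14; [7,14) fires=4
i=2 t=17 v=1: → [14,21); WM=16
i=3 t=3 v=8: DROP (t<16-1); WM=16
i=4 t=25 v=5: → [21,28); WM=24; [14,21) fires=8
i=5 t=25 v=6: → [21,28); WM=24
i=6 t=30 v=3: → [28,35); WM=29; [21,28) fires=6
i=7 t=33 v=3: → [28,35); WM=32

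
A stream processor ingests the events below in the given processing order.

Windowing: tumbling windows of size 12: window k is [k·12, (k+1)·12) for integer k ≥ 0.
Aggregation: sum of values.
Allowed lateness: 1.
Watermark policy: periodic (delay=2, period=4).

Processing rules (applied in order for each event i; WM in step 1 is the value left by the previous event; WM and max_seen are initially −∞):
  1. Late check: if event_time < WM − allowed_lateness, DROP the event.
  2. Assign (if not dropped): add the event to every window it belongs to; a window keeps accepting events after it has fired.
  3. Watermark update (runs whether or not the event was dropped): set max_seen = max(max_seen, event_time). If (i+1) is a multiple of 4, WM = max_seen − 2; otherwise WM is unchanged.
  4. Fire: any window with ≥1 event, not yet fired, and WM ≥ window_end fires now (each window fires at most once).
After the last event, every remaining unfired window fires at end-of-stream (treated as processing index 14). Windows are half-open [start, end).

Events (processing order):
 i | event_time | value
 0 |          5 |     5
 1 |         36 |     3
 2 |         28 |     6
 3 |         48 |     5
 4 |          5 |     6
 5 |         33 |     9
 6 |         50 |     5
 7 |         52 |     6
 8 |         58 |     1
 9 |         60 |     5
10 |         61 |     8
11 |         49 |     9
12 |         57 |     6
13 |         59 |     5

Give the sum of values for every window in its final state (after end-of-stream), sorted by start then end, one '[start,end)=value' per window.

[0,12)=5 [24,36)=6 [36,48)=3 [48,60)=31 [60,72)=13

i=0 t=5 v=5: → [0,12); WM=−∞
i=1 t=36 v=3: → [36,48); WM=−∞
i=2 t=28 v=6: → [24,36); WM=−∞
i=3 t=48 v=5: → [48,60); WM=46; [0,12) fires=5 [24,36) fires=6
i=4 t=5 v=6: DROP (t<46-1); WM=46
i=5 t=33 v=9: DROP (t<46-1); WM=46
i=6 t=50 v=5: → [48,60); WM=46
i=7 t=52 v=6: → [48,60); WM=50; [36,48) fires=3
i=8 t=58 v=1: → [48,60); WM=50
i=9 t=60 v=5: → [60,72); WM=50
i=10 t=61 v=8: → [60,72); WM=50
i=11 t=49 v=9: → [48,60); WM=59
i=12 t=57 v=6: DROP (t<59-1); WM=59
i=13 t=59 v=5: → [48,60); WM=59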